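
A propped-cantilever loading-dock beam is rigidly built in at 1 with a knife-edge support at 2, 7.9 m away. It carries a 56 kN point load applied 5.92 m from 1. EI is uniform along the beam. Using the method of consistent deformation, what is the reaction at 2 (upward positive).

Choose R_2 as the redundant. The primary structure is the cantilever fixed at 1.
Primary-structure tip deflection at 2 by superposition:
  point load 56 at a = 5.92: Pa²(3L − a)/(6EI) = 5816/EI
Flexibility coefficient — unit upward force at 2: δ_{22} = L³/(3EI) = 164.3/EI.
Compatibility at 2: δ_0 − R_2·δ_{22} = 0, so R_2 = 5816/164.3 = 35.39 kN.

R_2 = 35.39 kN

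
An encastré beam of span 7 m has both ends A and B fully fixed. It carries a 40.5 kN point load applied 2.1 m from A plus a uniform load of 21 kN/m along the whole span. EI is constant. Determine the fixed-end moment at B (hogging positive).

M_B = 103.6 kN·m

Release both end moments; the primary structure is a simply-supported span AB with redundants M_A and M_B.
End rotations of the released simple span under the applied load (×1/EI):
  at A: point load 40.5 at a = 2.1: Pab(L + b)/(6LEI) = 118.1/EI
  at B: point load 40.5 at a = 2.1: Pab(L + a)/(6LEI) = 90.29/EI
  at A: UDL 21: wL³/(24EI) = 300.1/EI
  at B: UDL 21: wL³/(24EI) = 300.1/EI
  θ_A0 = 418.2/EI,  θ_B0 = 390.4/EI
Flexibility coefficients: a unit moment at one end gives L/(3EI) there and L/(6EI) at the far end, so f₁₁ = f₂₂ = 2.333/EI and f₁₂ = f₂₁ = 1.167/EI.
Compatibility — zero rotation at each built-in end:
  2.333 M_A + 1.167 M_B = 418.2
  1.167 M_A + 2.333 M_B = 390.4
Solving the pair gives M_A = 127.4 kN·m and M_B = 103.6 kN·m (hogging).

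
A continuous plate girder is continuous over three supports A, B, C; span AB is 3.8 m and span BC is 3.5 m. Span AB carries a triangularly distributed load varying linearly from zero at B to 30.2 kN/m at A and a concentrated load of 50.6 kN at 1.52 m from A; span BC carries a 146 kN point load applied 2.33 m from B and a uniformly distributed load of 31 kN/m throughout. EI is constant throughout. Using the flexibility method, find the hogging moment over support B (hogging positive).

M_B = 89.19 kN·m

Release continuity at B by inserting a hinge; the redundant is the internal moment M_B. The primary structure is two simply-supported spans AB and BC.
End slopes at the hinge B, treating each span as simply supported:
  span AB: triangular load, peak 30.2: 7w₀L³/(360EI) = 32.22/EI
  span AB: point load 50.6 at a = 1.52: Pab(L + a)/(6LEI) = 40.92/EI
  span BC: point load 146 at a = 2.33: Pab(L + b)/(6LEI) = 88.51/EI
  span BC: UDL 31: wL³/(24EI) = 55.38/EI
  relative rotation θ_0 = (73.14 + 143.9)/EI = 217/EI
A unit hogging moment at B produces rotation L₁/(3EI) + L₂/(3EI) = 2.433/EI.
Compatibility: M_B·(L₁+L₂)/(3EI) = θ_0, giving M_B = 89.19 kN·m (hogging).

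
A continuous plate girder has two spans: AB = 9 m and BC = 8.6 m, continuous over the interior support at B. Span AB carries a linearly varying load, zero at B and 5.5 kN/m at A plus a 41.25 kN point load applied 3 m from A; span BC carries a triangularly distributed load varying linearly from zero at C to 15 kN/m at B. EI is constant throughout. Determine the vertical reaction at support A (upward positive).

Insert a hinge at B; M_B is the redundant, and each span becomes simply supported.
Discontinuity in slope at B on the released structure — sum the simple-span end rotations:
  span AB: triangular load, peak 5.5: 7w₀L³/(360EI) = 77.96/EI
  span AB: point load 41.25 at a = 3: Pab(L + a)/(6LEI) = 165/EI
  span BC: triangular load, peak 15: w₀L³/(45EI) = 212/EI
  relative rotation θ_0 = (243 + 212)/EI = 455/EI
A unit hogging moment at B produces rotation L₁/(3EI) + L₂/(3EI) = 5.867/EI.
Compatibility: M_B·(L₁+L₂)/(3EI) = θ_0, giving M_B = 77.55 kN·m (hogging).
Span AB, ΣM about A with M_B applied at B: R_B^{AB}·9 = 198 + 77.55, so R_B^{AB} = 30.62 kN and R_A = 66 − 30.62 = 35.38 kN.

R_A = 35.38 kN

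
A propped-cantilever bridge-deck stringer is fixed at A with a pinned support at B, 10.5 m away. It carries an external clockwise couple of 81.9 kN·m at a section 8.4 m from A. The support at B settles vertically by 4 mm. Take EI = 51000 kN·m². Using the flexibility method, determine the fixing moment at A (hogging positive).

Choose R_B as the redundant. The primary structure is the cantilever fixed at A.
Downward deflection at the released point B due to the loads:
  clockwise couple 81.9 at a = 8.4: M₀a(2L − a)/(2EI) = 4334/EI
Tip deflection under a unit load at B: L³/(3EI) = 385.9/EI.
With EI = 51000 kN·m²: δ_0 = 0.084983 m and δ_{BB} = 0.007566 m/kN.
Compatibility — the beam at B must follow the support down by 0.004 m: δ_0 − R_B·δ_{BB} = 0.004, so R_B = (0.084983 − 0.004)/0.007566 = 10.7 kN.
Moment equilibrium about A: M_A = Σ(load moments about A) − R_B·L = 81.9 − 10.7×10.5 = -30.48 kN·m.

M_A = -30.48 kN·m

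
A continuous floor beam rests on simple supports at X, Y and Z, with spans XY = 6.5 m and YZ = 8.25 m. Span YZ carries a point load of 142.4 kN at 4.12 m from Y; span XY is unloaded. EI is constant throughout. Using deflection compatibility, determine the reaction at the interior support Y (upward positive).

R_Y = 105.2 kN

Insert a hinge at Y; M_Y is the redundant, and each span becomes simply supported.
Discontinuity in slope at Y on the released structure — sum the simple-span end rotations:
  span YZ: point load 142.4 at a = 4.12: Pab(L + b)/(6LEI) = 606/EI
  relative rotation θ_0 = (0 + 606)/EI = 606/EI
A unit hogging moment at Y produces rotation L₁/(3EI) + L₂/(3EI) = 4.917/EI.
Slope continuity at Y: θ_0 = M_Y·4.917/EI, so M_Y = 606/4.917 = 123.3 kN·m (hogging).
Span XY, ΣM about X with M_Y applied at Y: R_Y^{XY}·6.5 = 0 + 123.3, so R_Y^{XY} = 18.96 kN and R_X = 0 − 18.96 = -18.96 kN.
Span YZ, ΣM about Z: R_Y^{YZ}·8.25 = 588.1 + 123.3, so R_Y^{YZ} = 86.23 kN and R_Z = 142.4 − 86.23 = 56.17 kN.
R_Y = 18.96 + 86.23 = 105.2 kN.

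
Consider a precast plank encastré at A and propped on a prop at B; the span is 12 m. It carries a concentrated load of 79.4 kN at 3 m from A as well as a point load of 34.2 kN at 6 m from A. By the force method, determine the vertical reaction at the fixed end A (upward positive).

R_A = 96.09 kN

Remove the prop at B; the released (primary) structure is a cantilever built in at A.
Free-end deflection of the primary structure under the applied loading (downward +):
  point load 79.4 at a = 3: Pa²(3L − a)/(6EI) = 3930/EI
  point load 34.2 at a = 6: Pa²(3L − a)/(6EI) = 6156/EI
  δ_0 = 10086/EI
Tip deflection under a unit load at B: L³/(3EI) = 576/EI.
Compatibility at B: δ_0 − R_B·δ_{BB} = 0, so R_B = 10086/576 = 17.51 kN.
Vertical equilibrium: R_A = ΣP − R_B = 113.6 − 17.51 = 96.09 kN.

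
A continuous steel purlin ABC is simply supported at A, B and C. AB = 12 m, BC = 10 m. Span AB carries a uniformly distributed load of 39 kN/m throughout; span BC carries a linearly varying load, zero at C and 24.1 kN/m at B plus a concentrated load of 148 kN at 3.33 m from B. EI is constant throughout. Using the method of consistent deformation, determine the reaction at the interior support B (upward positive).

R_B = 519.5 kN

Take M_B as the redundant. Released structure: two simple spans AB and BC with a hinge at B.
End slopes at the hinge B, treating each span as simply supported:
  span AB: UDL 39: wL³/(24EI) = 2808/EI
  span BC: triangular load, peak 24.1: w₀L³/(45EI) = 535.6/EI
  span BC: point load 148 at a = 3.33: Pab(L + b)/(6LEI) = 913.3/EI
  relative rotation θ_0 = (2808 + 1449)/EI = 4257/EI
A unit hogging moment at B produces rotation L₁/(3EI) + L₂/(3EI) = 7.333/EI.
Compatibility: M_B·(L₁+L₂)/(3EI) = θ_0, giving M_B = 580.5 kN·m (hogging).
Span AB, ΣM about A with M_B applied at B: R_B^{AB}·12 = 2808 + 580.5, so R_B^{AB} = 282.4 kN and R_A = 468 − 282.4 = 185.6 kN.
Span BC, ΣM about C: R_B^{BC}·10 = 1790 + 580.5, so R_B^{BC} = 237.1 kN and R_C = 268.5 − 237.1 = 31.4 kN.
R_B = 282.4 + 237.1 = 519.5 kN.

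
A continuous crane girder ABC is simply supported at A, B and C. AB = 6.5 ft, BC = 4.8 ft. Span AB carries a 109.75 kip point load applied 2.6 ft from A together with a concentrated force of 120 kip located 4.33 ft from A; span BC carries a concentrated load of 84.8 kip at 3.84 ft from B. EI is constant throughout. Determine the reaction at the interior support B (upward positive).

R_B = 201.9 kip

Insert a hinge at B; M_B is the redundant, and each span becomes simply supported.
End slopes at the hinge B, treating each span as simply supported:
  span AB: point load 109.75 at a = 2.6: Pab(L + a)/(6LEI) = 259.7/EI
  span AB: point load 120 at a = 4.33: Pab(L + a)/(6LEI) = 313.1/EI
  span BC: point load 84.8 at a = 3.84: Pab(L + b)/(6LEI) = 62.52/EI
  relative rotation θ_0 = (572.8 + 62.52)/EI = 635.3/EI
A unit hogging moment at B produces rotation L₁/(3EI) + L₂/(3EI) = 3.767/EI.
Compatibility: M_B·(L₁+L₂)/(3EI) = θ_0, giving M_B = 168.7 kip·ft (hogging).
Span AB, ΣM about A with M_B applied at B: R_B^{AB}·6.5 = 805 + 168.7, so R_B^{AB} = 149.8 kip and R_A = 229.8 − 149.8 = 79.96 kip.
Span BC, ΣM about C: R_B^{BC}·4.8 = 81.41 + 168.7, so R_B^{BC} = 52.1 kip and R_C = 84.8 − 52.1 = 32.7 kip.
R_B = 149.8 + 52.1 = 201.9 kip.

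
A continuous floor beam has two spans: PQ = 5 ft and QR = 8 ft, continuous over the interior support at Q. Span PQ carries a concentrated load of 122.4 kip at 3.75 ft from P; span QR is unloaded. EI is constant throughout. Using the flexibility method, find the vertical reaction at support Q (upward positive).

Take M_Q as the redundant. Released structure: two simple spans PQ and QR with a hinge at Q.
Discontinuity in slope at Q on the released structure — sum the simple-span end rotations:
  span PQ: point load 122.4 at a = 3.75: Pab(L + a)/(6LEI) = 167.3/EI
  relative rotation θ_0 = (167.3 + 0)/EI = 167.3/EI
A unit hogging moment at Q produces rotation L₁/(3EI) + L₂/(3EI) = 4.333/EI.
Slope continuity at Q: θ_0 = M_Q·4.333/EI, so M_Q = 167.3/4.333 = 38.62 kip·ft (hogging).
Span PQ, ΣM about P with M_Q applied at Q: R_Q^{PQ}·5 = 459 + 38.62, so R_Q^{PQ} = 99.52 kip and R_P = 122.4 − 99.52 = 22.88 kip.
Span QR, ΣM about R: R_Q^{QR}·8 = 0 + 38.62, so R_Q^{QR} = 4.827 kip and R_R = 0 − 4.827 = -4.827 kip.
R_Q = 99.52 + 4.827 = 104.4 kip.

R_Q = 104.4 kip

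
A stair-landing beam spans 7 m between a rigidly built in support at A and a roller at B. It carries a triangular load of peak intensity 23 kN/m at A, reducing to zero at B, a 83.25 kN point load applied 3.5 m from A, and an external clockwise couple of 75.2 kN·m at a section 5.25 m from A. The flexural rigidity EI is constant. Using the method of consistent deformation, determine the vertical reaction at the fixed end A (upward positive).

R_A = 106.5 kN

Remove the prop at B; the released (primary) structure is a cantilever built in at A.
Downward deflection at the released point B due to the loads:
  triangular load, peak 23 at the fixed end: w₀L⁴/(30EI) = 1841/EI
  point load 83.25 at a = 3.5: Pa²(3L − a)/(6EI) = 2974/EI
  clockwise couple 75.2 at a = 5.25: M₀a(2L − a)/(2EI) = 1727/EI
  δ_0 = 6542/EI
Tip deflection under a unit load at B: L³/(3EI) = 114.3/EI.
The prop prevents deflection at B: R_B = δ_0/δ_{BB} = 6542/114.3 = 57.22 kN.
Vertical equilibrium: R_A = ΣP − R_B = 163.8 − 57.22 = 106.5 kN.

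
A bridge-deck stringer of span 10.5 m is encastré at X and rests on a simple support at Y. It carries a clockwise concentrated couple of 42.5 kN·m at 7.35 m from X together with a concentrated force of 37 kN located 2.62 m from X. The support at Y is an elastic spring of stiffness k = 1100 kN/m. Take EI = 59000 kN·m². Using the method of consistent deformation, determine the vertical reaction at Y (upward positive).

Choose R_Y as the redundant. The primary structure is the cantilever fixed at X.
Primary-structure tip deflection at Y by superposition:
  clockwise couple 42.5 at a = 7.35: M₀a(2L − a)/(2EI) = 2132/EI
  point load 37 at a = 2.62: Pa²(3L − a)/(6EI) = 1223/EI
  δ_0 = 3354/EI
Flexibility coefficient — unit upward force at Y: δ_{YY} = L³/(3EI) = 385.9/EI.
With EI = 59000 kN·m²: δ_0 = 0.056855 m and δ_{YY} = 0.00654 m/kN.
Compatibility — the spring shortens by R_Y/k under the reaction it provides: δ_0 − R_Y·δ_{YY} = R_Y/k. With 1/k = 0.000909 m/kN, R_Y = δ_0 / (δ_{YY} + 1/k) = 0.056855 / (0.00654 + 0.000909) = 7.632 kN.

R_Y = 7.632 kN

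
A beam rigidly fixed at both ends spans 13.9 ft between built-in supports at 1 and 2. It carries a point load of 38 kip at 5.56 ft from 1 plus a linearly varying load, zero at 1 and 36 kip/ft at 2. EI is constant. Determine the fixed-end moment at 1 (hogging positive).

Release both end moments; the primary structure is a simply-supported span 12 with redundants M_1 and M_2.
End rotations of the released simple span under the applied load (×1/EI):
  at 1: point load 38 at a = 5.56: Pab(L + b)/(6LEI) = 469.9/EI
  at 2: point load 38 at a = 5.56: Pab(L + a)/(6LEI) = 411.2/EI
  at 1: triangular load, peak 36: 7w₀L³/(360EI) = 1880/EI
  at 2: triangular load, peak 36: w₀L³/(45EI) = 2148/EI
  θ_10 = 2350/EI,  θ_20 = 2560/EI
Flexibility coefficients: a unit moment at one end gives L/(3EI) there and L/(6EI) at the far end, so f₁₁ = f₂₂ = 4.633/EI and f₁₂ = f₂₁ = 2.317/EI.
Compatibility — zero rotation at each built-in end:
  4.633 M_1 + 2.317 M_2 = 2350
  2.317 M_1 + 4.633 M_2 = 2560
Solving the pair gives M_1 = 307.9 kip·ft and M_2 = 398.5 kip·ft (hogging).

M_1 = 307.9 kip·ft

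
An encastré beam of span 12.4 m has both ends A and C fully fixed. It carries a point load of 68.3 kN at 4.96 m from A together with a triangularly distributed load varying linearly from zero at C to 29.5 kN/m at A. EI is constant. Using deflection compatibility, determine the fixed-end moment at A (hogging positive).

Take the two fixed-end moments M_A, M_C as redundants; the released structure is the simple span AC.
Simple-span end rotations at A and C under the given loads:
  at A: point load 68.3 at a = 4.96: Pab(L + b)/(6LEI) = 672.1/EI
  at C: point load 68.3 at a = 4.96: Pab(L + a)/(6LEI) = 588.1/EI
  at A: triangular load, peak 29.5: w₀L³/(45EI) = 1250/EI
  at C: triangular load, peak 29.5: 7w₀L³/(360EI) = 1094/EI
  θ_A0 = 1922/EI,  θ_C0 = 1682/EI
Flexibility coefficients: a unit moment at one end gives L/(3EI) there and L/(6EI) at the far end, so f₁₁ = f₂₂ = 4.133/EI and f₁₂ = f₂₁ = 2.067/EI.
Compatibility — zero rotation at each built-in end:
  4.133 M_A + 2.067 M_C = 1922
  2.067 M_A + 4.133 M_C = 1682
Solving the pair gives M_A = 348.8 kN·m and M_C = 232.5 kN·m (hogging).

M_A = 348.8 kN·m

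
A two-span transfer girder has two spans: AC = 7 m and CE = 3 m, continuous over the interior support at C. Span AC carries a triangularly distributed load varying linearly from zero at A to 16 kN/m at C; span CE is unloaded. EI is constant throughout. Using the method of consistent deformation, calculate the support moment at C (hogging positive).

Release continuity at C by inserting a hinge; the redundant is the internal moment M_C. The primary structure is two simply-supported spans AC and CE.
End slopes at the hinge C, treating each span as simply supported:
  span AC: triangular load, peak 16: w₀L³/(45EI) = 122/EI
  relative rotation θ_0 = (122 + 0)/EI = 122/EI
A unit hogging moment at C produces rotation L₁/(3EI) + L₂/(3EI) = 3.333/EI.
Slope continuity at C: θ_0 = M_C·3.333/EI, so M_C = 122/3.333 = 36.59 kN·m (hogging).

M_C = 36.59 kN·m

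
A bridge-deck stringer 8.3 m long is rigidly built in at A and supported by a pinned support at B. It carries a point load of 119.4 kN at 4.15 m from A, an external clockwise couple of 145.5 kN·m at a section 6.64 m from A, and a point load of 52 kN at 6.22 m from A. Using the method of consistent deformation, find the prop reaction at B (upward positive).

Release the roller at B. Primary structure: cantilever fixed at A.
Downward deflection at the released point B due to the loads:
  point load 119.4 at a = 4.15: Pa²(3L − a)/(6EI) = 7112/EI
  clockwise couple 145.5 at a = 6.64: M₀a(2L − a)/(2EI) = 4811/EI
  point load 52 at a = 6.22: Pa²(3L − a)/(6EI) = 6263/EI
  δ_0 = 18186/EI
Flexibility coefficient — unit upward force at B: δ_{BB} = L³/(3EI) = 190.6/EI.
The prop prevents deflection at B: R_B = δ_0/δ_{BB} = 18186/190.6 = 95.42 kN.

R_B = 95.42 kN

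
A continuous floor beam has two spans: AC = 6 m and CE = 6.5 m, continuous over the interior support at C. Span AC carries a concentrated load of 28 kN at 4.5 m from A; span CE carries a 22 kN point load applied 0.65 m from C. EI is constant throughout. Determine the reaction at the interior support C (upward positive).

R_C = 47.08 kN

Insert a hinge at C; M_C is the redundant, and each span becomes simply supported.
End slopes at the hinge C, treating each span as simply supported:
  span AC: point load 28 at a = 4.5: Pab(L + a)/(6LEI) = 55.12/EI
  span CE: point load 22 at a = 0.65: Pab(L + b)/(6LEI) = 26.49/EI
  relative rotation θ_0 = (55.12 + 26.49)/EI = 81.62/EI
A unit hogging moment at C produces rotation L₁/(3EI) + L₂/(3EI) = 4.167/EI.
Slope continuity at C: θ_0 = M_C·4.167/EI, so M_C = 81.62/4.167 = 19.59 kN·m (hogging).
Span AC, ΣM about A with M_C applied at C: R_C^{AC}·6 = 126 + 19.59, so R_C^{AC} = 24.26 kN and R_A = 28 − 24.26 = 3.735 kN.
Span CE, ΣM about E: R_C^{CE}·6.5 = 128.7 + 19.59, so R_C^{CE} = 22.81 kN and R_E = 22 − 22.81 = -0.8135 kN.
R_C = 24.26 + 22.81 = 47.08 kN.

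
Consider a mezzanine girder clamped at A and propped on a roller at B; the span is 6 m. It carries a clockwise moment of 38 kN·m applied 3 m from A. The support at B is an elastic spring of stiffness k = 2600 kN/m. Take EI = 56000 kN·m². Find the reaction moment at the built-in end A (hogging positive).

M_A = 5.094 kN·m

Remove the prop at B; the released (primary) structure is a cantilever built in at A.
Primary-structure tip deflection at B by superposition:
  clockwise couple 38 at a = 3: M₀a(2L − a)/(2EI) = 513/EI
Tip deflection under a unit load at B: L³/(3EI) = 72/EI.
With EI = 56000 kN·m²: δ_0 = 0.009161 m and δ_{BB} = 0.001286 m/kN.
Compatibility — the spring shortens by R_B/k under the reaction it provides: δ_0 − R_B·δ_{BB} = R_B/k. With 1/k = 0.000385 m/kN, R_B = δ_0 / (δ_{BB} + 1/k) = 0.009161 / (0.001286 + 0.000385) = 5.484 kN.
Moment equilibrium about A: M_A = Σ(load moments about A) − R_B·L = 38 − 5.484×6 = 5.094 kN·m.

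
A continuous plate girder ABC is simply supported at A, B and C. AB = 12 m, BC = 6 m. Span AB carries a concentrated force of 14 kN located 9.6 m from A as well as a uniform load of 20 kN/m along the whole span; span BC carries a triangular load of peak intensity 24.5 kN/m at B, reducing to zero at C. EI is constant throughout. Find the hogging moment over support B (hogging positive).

M_B = 275.7 kN·m

Insert a hinge at B; M_B is the redundant, and each span becomes simply supported.
Discontinuity in slope at B on the released structure — sum the simple-span end rotations:
  span AB: point load 14 at a = 9.6: Pab(L + a)/(6LEI) = 96.77/EI
  span AB: UDL 20: wL³/(24EI) = 1440/EI
  span BC: triangular load, peak 24.5: w₀L³/(45EI) = 117.6/EI
  relative rotation θ_0 = (1537 + 117.6)/EI = 1654/EI
A unit hogging moment at B produces rotation L₁/(3EI) + L₂/(3EI) = 6/EI.
Compatibility: M_B·(L₁+L₂)/(3EI) = θ_0, giving M_B = 275.7 kN·m (hogging).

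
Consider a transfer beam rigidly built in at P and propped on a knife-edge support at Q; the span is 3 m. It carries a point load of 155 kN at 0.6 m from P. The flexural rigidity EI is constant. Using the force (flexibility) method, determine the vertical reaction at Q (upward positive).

R_Q = 8.68 kN

Remove the prop at Q; the released (primary) structure is a cantilever built in at P.
Downward deflection at the released point Q due to the loads:
  point load 155 at a = 0.6: Pa²(3L − a)/(6EI) = 78.12/EI
Flexibility coefficient — unit upward force at Q: δ_{QQ} = L³/(3EI) = 9/EI.
The prop prevents deflection at Q: R_Q = δ_0/δ_{QQ} = 78.12/9 = 8.68 kN.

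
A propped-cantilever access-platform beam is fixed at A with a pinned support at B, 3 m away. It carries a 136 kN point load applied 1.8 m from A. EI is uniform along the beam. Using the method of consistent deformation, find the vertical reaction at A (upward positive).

R_A = 77.25 kN

Release the roller at B. Primary structure: cantilever fixed at A.
Deflection at B on the released cantilever, summing each load's contribution:
  point load 136 at a = 1.8: Pa²(3L − a)/(6EI) = 528.8/EI
Flexibility coefficient — unit upward force at B: δ_{BB} = L³/(3EI) = 9/EI.
Compatibility at B: δ_0 − R_B·δ_{BB} = 0, so R_B = 528.8/9 = 58.75 kN.
Vertical equilibrium: R_A = ΣP − R_B = 136 − 58.75 = 77.25 kN.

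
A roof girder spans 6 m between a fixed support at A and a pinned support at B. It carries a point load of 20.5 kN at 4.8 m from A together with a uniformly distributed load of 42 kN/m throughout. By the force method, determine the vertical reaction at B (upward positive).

Remove the prop at B; the released (primary) structure is a cantilever built in at A.
Free-end deflection of the primary structure under the applied loading (downward +):
  point load 20.5 at a = 4.8: Pa²(3L − a)/(6EI) = 1039/EI
  UDL 42: wL⁴/(8EI) = 6804/EI
  δ_0 = 7843/EI
Flexibility coefficient — unit upward force at B: δ_{BB} = L³/(3EI) = 72/EI.
Compatibility at B: δ_0 − R_B·δ_{BB} = 0, so R_B = 7843/72 = 108.9 kN.

R_B = 108.9 kN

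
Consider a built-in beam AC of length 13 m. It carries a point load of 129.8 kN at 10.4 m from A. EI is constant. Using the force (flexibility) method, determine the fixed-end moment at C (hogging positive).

Take the two fixed-end moments M_A, M_C as redundants; the released structure is the simple span AC.
End rotations of the released simple span under the applied load (×1/EI):
  at A: point load 129.8 at a = 10.4: Pab(L + b)/(6LEI) = 702/EI
  at C: point load 129.8 at a = 10.4: Pab(L + a)/(6LEI) = 1053/EI
  θ_A0 = 702/EI,  θ_C0 = 1053/EI
Flexibility coefficients: a unit moment at one end gives L/(3EI) there and L/(6EI) at the far end, so f₁₁ = f₂₂ = 4.333/EI and f₁₂ = f₂₁ = 2.167/EI.
Compatibility — zero rotation at each built-in end:
  4.333 M_A + 2.167 M_C = 702
  2.167 M_A + 4.333 M_C = 1053
Solving the pair gives M_A = 54 kN·m and M_C = 216 kN·m (hogging).

M_C = 216 kN·m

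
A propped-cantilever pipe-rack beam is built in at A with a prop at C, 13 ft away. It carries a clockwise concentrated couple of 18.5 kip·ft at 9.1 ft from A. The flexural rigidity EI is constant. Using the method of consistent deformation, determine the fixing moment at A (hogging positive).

M_A = -6.753 kip·ft

Remove the prop at C; the released (primary) structure is a cantilever built in at A.
Primary-structure tip deflection at C by superposition:
  clockwise couple 18.5 at a = 9.1: M₀a(2L − a)/(2EI) = 1423/EI
Flexibility coefficient — unit upward force at C: δ_{CC} = L³/(3EI) = 732.3/EI.
The prop prevents deflection at C: R_C = δ_0/δ_{CC} = 1423/732.3 = 1.942 kip.
Moment equilibrium about A: M_A = Σ(load moments about A) − R_C·L = 18.5 − 1.942×13 = -6.753 kip·ft.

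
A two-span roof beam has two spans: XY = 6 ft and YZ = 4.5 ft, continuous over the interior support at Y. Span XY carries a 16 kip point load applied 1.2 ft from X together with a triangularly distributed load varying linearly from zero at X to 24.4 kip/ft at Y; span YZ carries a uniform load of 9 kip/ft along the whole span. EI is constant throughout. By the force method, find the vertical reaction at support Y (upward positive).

Release continuity at Y by inserting a hinge; the redundant is the internal moment M_Y. The primary structure is two simply-supported spans XY and YZ.
Discontinuity in slope at Y on the released structure — sum the simple-span end rotations:
  span XY: point load 16 at a = 1.2: Pab(L + a)/(6LEI) = 18.43/EI
  span XY: triangular load, peak 24.4: w₀L³/(45EI) = 117.1/EI
  span YZ: UDL 9: wL³/(24EI) = 34.17/EI
  relative rotation θ_0 = (135.6 + 34.17)/EI = 169.7/EI
A unit hogging moment at Y produces rotation L₁/(3EI) + L₂/(3EI) = 3.5/EI.
Compatibility: M_Y·(L₁+L₂)/(3EI) = θ_0, giving M_Y = 48.49 kip·ft (hogging).
Span XY, ΣM about X with M_Y applied at Y: R_Y^{XY}·6 = 312 + 48.49, so R_Y^{XY} = 60.08 kip and R_X = 89.2 − 60.08 = 29.12 kip.
Span YZ, ΣM about Z: R_Y^{YZ}·4.5 = 91.12 + 48.49, so R_Y^{YZ} = 31.03 kip and R_Z = 40.5 − 31.03 = 9.474 kip.
R_Y = 60.08 + 31.03 = 91.11 kip.

R_Y = 91.11 kip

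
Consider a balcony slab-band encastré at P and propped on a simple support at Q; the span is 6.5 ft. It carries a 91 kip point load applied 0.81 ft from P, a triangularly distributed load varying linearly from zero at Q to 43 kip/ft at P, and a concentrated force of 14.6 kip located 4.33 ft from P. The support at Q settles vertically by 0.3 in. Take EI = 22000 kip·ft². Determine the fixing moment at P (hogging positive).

M_P = 234.7 kip·ft

Take the reaction at Q as the redundant and release it; the primary structure is a cantilever fixed at P.
Deflection at Q on the released cantilever, summing each load's contribution:
  point load 91 at a = 0.81: Pa²(3L − a)/(6EI) = 186/EI
  triangular load, peak 43 at the fixed end: w₀L⁴/(30EI) = 2559/EI
  point load 14.6 at a = 4.33: Pa²(3L − a)/(6EI) = 692.1/EI
  δ_0 = 3437/EI
Flexibility coefficient — unit upward force at Q: δ_{QQ} = L³/(3EI) = 91.54/EI.
With EI = 22000 kip·ft²: δ_0 = 0.15621 ft and δ_{QQ} = 0.004161 ft/kip.
Compatibility — the beam at Q must follow the support down by 0.025 ft: δ_0 − R_Q·δ_{QQ} = 0.025, so R_Q = (0.15621 − 0.025)/0.004161 = 31.53 kip.
Moment equilibrium about P: M_P = Σ(load moments about P) − R_Q·L = 439.7 − 31.53×6.5 = 234.7 kip·ft.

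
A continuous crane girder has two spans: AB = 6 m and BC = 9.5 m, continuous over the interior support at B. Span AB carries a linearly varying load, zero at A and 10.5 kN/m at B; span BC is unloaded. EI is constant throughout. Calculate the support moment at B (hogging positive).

Release continuity at B by inserting a hinge; the redundant is the internal moment M_B. The primary structure is two simply-supported spans AB and BC.
Rotations at B on the released spans (each span's end-slope, ×1/EI):
  span AB: triangular load, peak 10.5: w₀L³/(45EI) = 50.4/EI
  relative rotation θ_0 = (50.4 + 0)/EI = 50.4/EI
A unit hogging moment at B produces rotation L₁/(3EI) + L₂/(3EI) = 5.167/EI.
Slope continuity at B: θ_0 = M_B·5.167/EI, so M_B = 50.4/5.167 = 9.755 kN·m (hogging).

M_B = 9.755 kN·m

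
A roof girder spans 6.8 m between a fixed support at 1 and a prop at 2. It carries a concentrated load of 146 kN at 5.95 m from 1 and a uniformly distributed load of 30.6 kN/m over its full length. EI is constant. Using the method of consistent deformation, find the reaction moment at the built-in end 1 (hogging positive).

M_1 = 237.9 kN·m

Choose R_2 as the redundant. The primary structure is the cantilever fixed at 1.
Deflection at 2 on the released cantilever, summing each load's contribution:
  point load 146 at a = 5.95: Pa²(3L − a)/(6EI) = 12448/EI
  UDL 30.6: wL⁴/(8EI) = 8178/EI
  δ_0 = 20626/EI
Tip deflection under a unit load at 2: L³/(3EI) = 104.8/EI.
The prop prevents deflection at 2: R_2 = δ_0/δ_{22} = 20626/104.8 = 196.8 kN.
Moment equilibrium about 1: M_1 = Σ(load moments about 1) − R_2·L = 1576 − 196.8×6.8 = 237.9 kN·m.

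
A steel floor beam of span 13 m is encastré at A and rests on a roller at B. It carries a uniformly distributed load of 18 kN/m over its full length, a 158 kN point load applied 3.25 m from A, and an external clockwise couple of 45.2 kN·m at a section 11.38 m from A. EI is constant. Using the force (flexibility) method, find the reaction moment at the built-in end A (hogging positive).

M_A = 695.7 kN·m

Take the reaction at B as the redundant and release it; the primary structure is a cantilever fixed at A.
Primary-structure tip deflection at B by superposition:
  UDL 18: wL⁴/(8EI) = 64262/EI
  point load 158 at a = 3.25: Pa²(3L − a)/(6EI) = 9944/EI
  clockwise couple 45.2 at a = 11.38: M₀a(2L − a)/(2EI) = 3760/EI
  δ_0 = 77966/EI
Flexibility coefficient — unit upward force at B: δ_{BB} = L³/(3EI) = 732.3/EI.
Compatibility at B: δ_0 − R_B·δ_{BB} = 0, so R_B = 77966/732.3 = 106.5 kN.
Moment equilibrium about A: M_A = Σ(load moments about A) − R_B·L = 2080 − 106.5×13 = 695.7 kN·m.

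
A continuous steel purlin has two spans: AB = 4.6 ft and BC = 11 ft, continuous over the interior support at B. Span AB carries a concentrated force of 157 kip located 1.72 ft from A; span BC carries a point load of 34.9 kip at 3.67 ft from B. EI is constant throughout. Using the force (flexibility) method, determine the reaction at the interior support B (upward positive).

Insert a hinge at B; M_B is the redundant, and each span becomes simply supported.
Rotations at B on the released spans (each span's end-slope, ×1/EI):
  span AB: point load 157 at a = 1.72: Pab(L + a)/(6LEI) = 178.1/EI
  span BC: point load 34.9 at a = 3.67: Pab(L + b)/(6LEI) = 260.7/EI
  relative rotation θ_0 = (178.1 + 260.7)/EI = 438.8/EI
A unit hogging moment at B produces rotation L₁/(3EI) + L₂/(3EI) = 5.2/EI.
Slope continuity at B: θ_0 = M_B·5.2/EI, so M_B = 438.8/5.2 = 84.39 kip·ft (hogging).
Span AB, ΣM about A with M_B applied at B: R_B^{AB}·4.6 = 270 + 84.39, so R_B^{AB} = 77.05 kip and R_A = 157 − 77.05 = 79.95 kip.
Span BC, ΣM about C: R_B^{BC}·11 = 255.8 + 84.39, so R_B^{BC} = 30.93 kip and R_C = 34.9 − 30.93 = 3.972 kip.
R_B = 77.05 + 30.93 = 108 kip.

R_B = 108 kip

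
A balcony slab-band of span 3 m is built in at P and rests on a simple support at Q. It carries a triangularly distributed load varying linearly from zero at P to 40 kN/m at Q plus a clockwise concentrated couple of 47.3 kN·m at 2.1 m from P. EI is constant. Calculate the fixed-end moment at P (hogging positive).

Take the reaction at Q as the redundant and release it; the primary structure is a cantilever fixed at P.
Free-end deflection of the primary structure under the applied loading (downward +):
  triangular load, peak 40 at the free end: 11w₀L⁴/(120EI) = 297/EI
  clockwise couple 47.3 at a = 2.1: M₀a(2L − a)/(2EI) = 193.7/EI
  δ_0 = 490.7/EI
Flexibility coefficient — unit upward force at Q: δ_{QQ} = L³/(3EI) = 9/EI.
The prop prevents deflection at Q: R_Q = δ_0/δ_{QQ} = 490.7/9 = 54.52 kN.
Moment equilibrium about P: M_P = Σ(load moments about P) − R_Q·L = 167.3 − 54.52×3 = 3.736 kN·m.

M_P = 3.736 kN·m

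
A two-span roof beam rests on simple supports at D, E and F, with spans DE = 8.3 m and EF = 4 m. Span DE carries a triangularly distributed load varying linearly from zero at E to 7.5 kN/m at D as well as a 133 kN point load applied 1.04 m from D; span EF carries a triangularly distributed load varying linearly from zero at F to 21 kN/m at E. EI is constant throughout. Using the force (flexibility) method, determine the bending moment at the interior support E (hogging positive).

M_E = 73.56 kN·m

Insert a hinge at E; M_E is the redundant, and each span becomes simply supported.
Discontinuity in slope at E on the released structure — sum the simple-span end rotations:
  span DE: triangular load, peak 7.5: 7w₀L³/(360EI) = 83.39/EI
  span DE: point load 133 at a = 1.04: Pab(L + a)/(6LEI) = 188.3/EI
  span EF: triangular load, peak 21: w₀L³/(45EI) = 29.87/EI
  relative rotation θ_0 = (271.7 + 29.87)/EI = 301.6/EI
A unit hogging moment at E produces rotation L₁/(3EI) + L₂/(3EI) = 4.1/EI.
Slope continuity at E: θ_0 = M_E·4.1/EI, so M_E = 301.6/4.1 = 73.56 kN·m (hogging).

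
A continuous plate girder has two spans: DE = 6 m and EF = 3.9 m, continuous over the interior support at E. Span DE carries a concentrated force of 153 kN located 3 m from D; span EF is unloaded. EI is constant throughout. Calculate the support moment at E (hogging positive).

Release continuity at E by inserting a hinge; the redundant is the internal moment M_E. The primary structure is two simply-supported spans DE and EF.
Discontinuity in slope at E on the released structure — sum the simple-span end rotations:
  span DE: point load 153 at a = 3: Pab(L + a)/(6LEI) = 344.2/EI
  relative rotation θ_0 = (344.2 + 0)/EI = 344.2/EI
A unit hogging moment at E produces rotation L₁/(3EI) + L₂/(3EI) = 3.3/EI.
Slope continuity at E: θ_0 = M_E·3.3/EI, so M_E = 344.2/3.3 = 104.3 kN·m (hogging).

M_E = 104.3 kN·m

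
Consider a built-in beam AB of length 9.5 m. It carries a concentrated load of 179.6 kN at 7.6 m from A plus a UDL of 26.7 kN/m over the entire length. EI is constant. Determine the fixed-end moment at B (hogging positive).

M_B = 419.2 kN·m

Release both end moments; the primary structure is a simply-supported span AB with redundants M_A and M_B.
On the primary (simply-supported) span, the end slopes from the loading are:
  at A: point load 179.6 at a = 7.6: Pab(L + b)/(6LEI) = 518.7/EI
  at B: point load 179.6 at a = 7.6: Pab(L + a)/(6LEI) = 778/EI
  at A: UDL 26.7: wL³/(24EI) = 953.8/EI
  at B: UDL 26.7: wL³/(24EI) = 953.8/EI
  θ_A0 = 1473/EI,  θ_B0 = 1732/EI
Flexibility coefficients: a unit moment at one end gives L/(3EI) there and L/(6EI) at the far end, so f₁₁ = f₂₂ = 3.167/EI and f₁₂ = f₂₁ = 1.583/EI.
Compatibility — zero rotation at each built-in end:
  3.167 M_A + 1.583 M_B = 1473
  1.583 M_A + 3.167 M_B = 1732
Solving the pair gives M_A = 255.4 kN·m and M_B = 419.2 kN·m (hogging).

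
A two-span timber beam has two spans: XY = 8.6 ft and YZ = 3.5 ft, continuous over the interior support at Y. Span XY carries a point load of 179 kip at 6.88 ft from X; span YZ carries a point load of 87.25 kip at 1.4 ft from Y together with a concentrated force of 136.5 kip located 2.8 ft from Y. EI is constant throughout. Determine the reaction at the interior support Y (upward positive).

R_Y = 298.3 kip

Release continuity at Y by inserting a hinge; the redundant is the internal moment M_Y. The primary structure is two simply-supported spans XY and YZ.
Discontinuity in slope at Y on the released structure — sum the simple-span end rotations:
  span XY: point load 179 at a = 6.88: Pab(L + a)/(6LEI) = 635.5/EI
  span YZ: point load 87.25 at a = 1.4: Pab(L + b)/(6LEI) = 68.4/EI
  span YZ: point load 136.5 at a = 2.8: Pab(L + b)/(6LEI) = 53.51/EI
  relative rotation θ_0 = (635.5 + 121.9)/EI = 757.4/EI
A unit hogging moment at Y produces rotation L₁/(3EI) + L₂/(3EI) = 4.033/EI.
Compatibility: M_Y·(L₁+L₂)/(3EI) = θ_0, giving M_Y = 187.8 kip·ft (hogging).
Span XY, ΣM about X with M_Y applied at Y: R_Y^{XY}·8.6 = 1232 + 187.8, so R_Y^{XY} = 165 kip and R_X = 179 − 165 = 13.97 kip.
Span YZ, ΣM about Z: R_Y^{YZ}·3.5 = 278.8 + 187.8, so R_Y^{YZ} = 133.3 kip and R_Z = 223.8 − 133.3 = 90.45 kip.
R_Y = 165 + 133.3 = 298.3 kip.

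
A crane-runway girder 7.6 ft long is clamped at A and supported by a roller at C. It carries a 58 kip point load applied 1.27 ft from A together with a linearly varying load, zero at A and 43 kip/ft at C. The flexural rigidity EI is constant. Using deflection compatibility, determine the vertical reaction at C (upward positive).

R_C = 92.16 kip

Remove the prop at C; the released (primary) structure is a cantilever built in at A.
Downward deflection at the released point C due to the loads:
  point load 58 at a = 1.27: Pa²(3L − a)/(6EI) = 335.7/EI
  triangular load, peak 43 at the free end: 11w₀L⁴/(120EI) = 13150/EI
  δ_0 = 13486/EI
Flexibility coefficient — unit upward force at C: δ_{CC} = L³/(3EI) = 146.3/EI.
The prop prevents deflection at C: R_C = δ_0/δ_{CC} = 13486/146.3 = 92.16 kip.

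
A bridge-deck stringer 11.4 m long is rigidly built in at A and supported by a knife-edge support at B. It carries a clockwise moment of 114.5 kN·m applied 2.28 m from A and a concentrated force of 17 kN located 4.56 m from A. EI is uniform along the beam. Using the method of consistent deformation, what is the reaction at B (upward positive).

R_B = 8.96 kN

Remove the prop at B; the released (primary) structure is a cantilever built in at A.
Deflection at B on the released cantilever, summing each load's contribution:
  clockwise couple 114.5 at a = 2.28: M₀a(2L − a)/(2EI) = 2678/EI
  point load 17 at a = 4.56: Pa²(3L − a)/(6EI) = 1746/EI
  δ_0 = 4425/EI
Tip deflection under a unit load at B: L³/(3EI) = 493.8/EI.
Compatibility at B: δ_0 − R_B·δ_{BB} = 0, so R_B = 4425/493.8 = 8.96 kN.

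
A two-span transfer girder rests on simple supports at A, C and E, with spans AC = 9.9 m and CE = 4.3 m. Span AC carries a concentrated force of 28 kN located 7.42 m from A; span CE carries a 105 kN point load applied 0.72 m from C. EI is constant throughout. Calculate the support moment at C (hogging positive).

M_C = 49.2 kN·m

Insert a hinge at C; M_C is the redundant, and each span becomes simply supported.
Discontinuity in slope at C on the released structure — sum the simple-span end rotations:
  span AC: point load 28 at a = 7.42: Pab(L + a)/(6LEI) = 150.2/EI
  span CE: point load 105 at a = 0.72: Pab(L + b)/(6LEI) = 82.66/EI
  relative rotation θ_0 = (150.2 + 82.66)/EI = 232.9/EI
A unit hogging moment at C produces rotation L₁/(3EI) + L₂/(3EI) = 4.733/EI.
Slope continuity at C: θ_0 = M_C·4.733/EI, so M_C = 232.9/4.733 = 49.2 kN·m (hogging).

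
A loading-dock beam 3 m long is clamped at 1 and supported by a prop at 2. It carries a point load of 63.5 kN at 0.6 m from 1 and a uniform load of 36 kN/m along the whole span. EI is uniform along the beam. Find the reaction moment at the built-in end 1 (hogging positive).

M_1 = 67.93 kN·m

Take the reaction at 2 as the redundant and release it; the primary structure is a cantilever fixed at 1.
Deflection at 2 on the released cantilever, summing each load's contribution:
  point load 63.5 at a = 0.6: Pa²(3L − a)/(6EI) = 32/EI
  UDL 36: wL⁴/(8EI) = 364.5/EI
  δ_0 = 396.5/EI
Flexibility coefficient — unit upward force at 2: δ_{22} = L³/(3EI) = 9/EI.
Compatibility at 2: δ_0 − R_2·δ_{22} = 0, so R_2 = 396.5/9 = 44.06 kN.
Moment equilibrium about 1: M_1 = Σ(load moments about 1) − R_2·L = 200.1 − 44.06×3 = 67.93 kN·m.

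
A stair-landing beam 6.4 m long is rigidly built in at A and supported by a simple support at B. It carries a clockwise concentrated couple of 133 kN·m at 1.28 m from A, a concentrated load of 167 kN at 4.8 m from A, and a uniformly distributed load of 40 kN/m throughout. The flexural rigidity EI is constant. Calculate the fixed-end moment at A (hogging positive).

Choose R_B as the redundant. The primary structure is the cantilever fixed at A.
Primary-structure tip deflection at B by superposition:
  clockwise couple 133 at a = 1.28: M₀a(2L − a)/(2EI) = 980.6/EI
  point load 167 at a = 4.8: Pa²(3L − a)/(6EI) = 9234/EI
  UDL 40: wL⁴/(8EI) = 8389/EI
  δ_0 = 18604/EI
Tip deflection under a unit load at B: L³/(3EI) = 87.38/EI.
The prop prevents deflection at B: R_B = δ_0/δ_{BB} = 18604/87.38 = 212.9 kN.
Moment equilibrium about A: M_A = Σ(load moments about A) − R_B·L = 1754 − 212.9×6.4 = 391.2 kN·m.

M_A = 391.2 kN·m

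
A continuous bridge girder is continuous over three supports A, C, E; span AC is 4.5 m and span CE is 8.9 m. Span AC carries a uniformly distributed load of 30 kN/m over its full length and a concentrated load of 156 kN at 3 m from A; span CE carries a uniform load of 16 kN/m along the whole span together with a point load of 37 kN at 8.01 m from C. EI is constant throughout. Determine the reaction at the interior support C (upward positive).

Insert a hinge at C; M_C is the redundant, and each span becomes simply supported.
End slopes at the hinge C, treating each span as simply supported:
  span AC: UDL 30: wL³/(24EI) = 113.9/EI
  span AC: point load 156 at a = 3: Pab(L + a)/(6LEI) = 195/EI
  span CE: UDL 16: wL³/(24EI) = 470/EI
  span CE: point load 37 at a = 8.01: Pab(L + b)/(6LEI) = 48.36/EI
  relative rotation θ_0 = (308.9 + 518.3)/EI = 827.2/EI
A unit hogging moment at C produces rotation L₁/(3EI) + L₂/(3EI) = 4.467/EI.
Compatibility: M_C·(L₁+L₂)/(3EI) = θ_0, giving M_C = 185.2 kN·m (hogging).
Span AC, ΣM about A with M_C applied at C: R_C^{AC}·4.5 = 771.8 + 185.2, so R_C^{AC} = 212.7 kN and R_A = 291 − 212.7 = 78.34 kN.
Span CE, ΣM about E: R_C^{CE}·8.9 = 666.6 + 185.2, so R_C^{CE} = 95.71 kN and R_E = 179.4 − 95.71 = 83.69 kN.
R_C = 212.7 + 95.71 = 308.4 kN.

R_C = 308.4 kN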